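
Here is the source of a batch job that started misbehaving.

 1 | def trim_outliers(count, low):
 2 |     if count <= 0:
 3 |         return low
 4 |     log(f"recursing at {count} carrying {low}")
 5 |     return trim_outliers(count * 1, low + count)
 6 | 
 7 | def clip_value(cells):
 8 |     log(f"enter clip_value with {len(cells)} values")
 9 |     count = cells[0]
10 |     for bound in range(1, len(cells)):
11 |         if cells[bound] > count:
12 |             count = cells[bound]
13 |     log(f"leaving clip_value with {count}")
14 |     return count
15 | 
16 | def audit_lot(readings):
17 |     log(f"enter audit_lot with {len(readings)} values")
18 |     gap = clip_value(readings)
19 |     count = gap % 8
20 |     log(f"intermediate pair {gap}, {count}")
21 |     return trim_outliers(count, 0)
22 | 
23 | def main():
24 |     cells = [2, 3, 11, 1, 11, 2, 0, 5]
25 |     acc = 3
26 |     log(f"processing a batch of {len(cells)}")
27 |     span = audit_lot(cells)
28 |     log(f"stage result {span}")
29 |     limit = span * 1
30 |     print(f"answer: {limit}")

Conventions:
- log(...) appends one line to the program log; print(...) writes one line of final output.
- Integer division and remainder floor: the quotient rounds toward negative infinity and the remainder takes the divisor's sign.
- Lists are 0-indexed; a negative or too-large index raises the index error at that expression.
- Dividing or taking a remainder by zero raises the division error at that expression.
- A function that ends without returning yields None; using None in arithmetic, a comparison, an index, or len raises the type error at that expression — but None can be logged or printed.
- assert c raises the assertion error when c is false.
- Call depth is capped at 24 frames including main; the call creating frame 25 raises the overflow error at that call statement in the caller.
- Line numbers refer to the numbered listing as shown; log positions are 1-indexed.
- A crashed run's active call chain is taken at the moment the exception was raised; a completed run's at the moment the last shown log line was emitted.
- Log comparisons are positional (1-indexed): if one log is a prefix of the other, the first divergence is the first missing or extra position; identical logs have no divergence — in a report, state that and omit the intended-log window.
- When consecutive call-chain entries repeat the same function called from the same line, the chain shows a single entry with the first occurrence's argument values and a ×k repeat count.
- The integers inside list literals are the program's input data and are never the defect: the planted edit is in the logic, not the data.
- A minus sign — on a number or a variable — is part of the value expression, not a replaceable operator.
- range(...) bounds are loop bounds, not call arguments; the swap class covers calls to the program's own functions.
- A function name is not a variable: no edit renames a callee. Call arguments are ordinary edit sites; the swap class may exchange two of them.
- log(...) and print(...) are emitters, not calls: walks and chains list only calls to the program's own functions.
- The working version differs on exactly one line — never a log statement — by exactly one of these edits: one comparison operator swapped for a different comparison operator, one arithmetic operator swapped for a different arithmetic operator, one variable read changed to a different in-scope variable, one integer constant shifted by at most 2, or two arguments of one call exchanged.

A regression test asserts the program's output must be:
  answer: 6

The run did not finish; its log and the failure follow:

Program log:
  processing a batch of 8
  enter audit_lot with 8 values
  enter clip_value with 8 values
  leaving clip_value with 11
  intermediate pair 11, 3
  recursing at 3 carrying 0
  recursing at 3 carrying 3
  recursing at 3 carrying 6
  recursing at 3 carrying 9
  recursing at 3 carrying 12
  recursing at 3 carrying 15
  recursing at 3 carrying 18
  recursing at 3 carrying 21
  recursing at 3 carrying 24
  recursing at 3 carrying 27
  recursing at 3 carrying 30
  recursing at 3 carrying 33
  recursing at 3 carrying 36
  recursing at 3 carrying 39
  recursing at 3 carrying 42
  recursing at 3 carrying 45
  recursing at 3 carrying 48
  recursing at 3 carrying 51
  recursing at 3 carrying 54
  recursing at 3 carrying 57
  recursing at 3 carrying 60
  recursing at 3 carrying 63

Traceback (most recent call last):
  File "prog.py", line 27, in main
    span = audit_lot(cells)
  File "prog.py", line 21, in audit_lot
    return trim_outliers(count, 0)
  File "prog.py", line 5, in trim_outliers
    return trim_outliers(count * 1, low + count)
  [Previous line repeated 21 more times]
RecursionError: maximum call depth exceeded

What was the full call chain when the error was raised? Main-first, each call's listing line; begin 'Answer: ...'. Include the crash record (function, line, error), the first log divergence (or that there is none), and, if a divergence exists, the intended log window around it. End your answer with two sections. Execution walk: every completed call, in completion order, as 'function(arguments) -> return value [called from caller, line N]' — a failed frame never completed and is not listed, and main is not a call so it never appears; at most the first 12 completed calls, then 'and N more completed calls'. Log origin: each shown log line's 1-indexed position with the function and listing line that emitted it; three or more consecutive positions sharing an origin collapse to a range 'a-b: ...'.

Answer: main -> audit_lot (called at line 27) -> trim_outliers (called at line 21) -> trim_outliers (called at line 5) ×21.
Core observation: The earliest visible damage is log position 7 — 'recursing at 3 carrying 3' rather than the intended 'recursing at 2 carrying 3'.
Crash: trim_outliers, line 5, RecursionError.
First divergence: position 7 — shown 'recursing at 3 carrying 3', intended 'recursing at 2 carrying 3'.
Intended log window:
  5: intermediate pair 11, 3
  6: recursing at 3 carrying 0
  7: recursing at 2 carrying 3
  8: recursing at 1 carrying 5
Execution walk:
  clip_value([2, 3, 11, 1, 11, 2, 0, 5]) -> 11  [called from audit_lot, line 18]
Origin of each log line:
  1 — main, line 26
  2 — audit_lot, line 17
  3 — clip_value, line 8
  4 — clip_value, line 13
  5 — audit_lot, line 20
  6-27 — trim_outliers, line 4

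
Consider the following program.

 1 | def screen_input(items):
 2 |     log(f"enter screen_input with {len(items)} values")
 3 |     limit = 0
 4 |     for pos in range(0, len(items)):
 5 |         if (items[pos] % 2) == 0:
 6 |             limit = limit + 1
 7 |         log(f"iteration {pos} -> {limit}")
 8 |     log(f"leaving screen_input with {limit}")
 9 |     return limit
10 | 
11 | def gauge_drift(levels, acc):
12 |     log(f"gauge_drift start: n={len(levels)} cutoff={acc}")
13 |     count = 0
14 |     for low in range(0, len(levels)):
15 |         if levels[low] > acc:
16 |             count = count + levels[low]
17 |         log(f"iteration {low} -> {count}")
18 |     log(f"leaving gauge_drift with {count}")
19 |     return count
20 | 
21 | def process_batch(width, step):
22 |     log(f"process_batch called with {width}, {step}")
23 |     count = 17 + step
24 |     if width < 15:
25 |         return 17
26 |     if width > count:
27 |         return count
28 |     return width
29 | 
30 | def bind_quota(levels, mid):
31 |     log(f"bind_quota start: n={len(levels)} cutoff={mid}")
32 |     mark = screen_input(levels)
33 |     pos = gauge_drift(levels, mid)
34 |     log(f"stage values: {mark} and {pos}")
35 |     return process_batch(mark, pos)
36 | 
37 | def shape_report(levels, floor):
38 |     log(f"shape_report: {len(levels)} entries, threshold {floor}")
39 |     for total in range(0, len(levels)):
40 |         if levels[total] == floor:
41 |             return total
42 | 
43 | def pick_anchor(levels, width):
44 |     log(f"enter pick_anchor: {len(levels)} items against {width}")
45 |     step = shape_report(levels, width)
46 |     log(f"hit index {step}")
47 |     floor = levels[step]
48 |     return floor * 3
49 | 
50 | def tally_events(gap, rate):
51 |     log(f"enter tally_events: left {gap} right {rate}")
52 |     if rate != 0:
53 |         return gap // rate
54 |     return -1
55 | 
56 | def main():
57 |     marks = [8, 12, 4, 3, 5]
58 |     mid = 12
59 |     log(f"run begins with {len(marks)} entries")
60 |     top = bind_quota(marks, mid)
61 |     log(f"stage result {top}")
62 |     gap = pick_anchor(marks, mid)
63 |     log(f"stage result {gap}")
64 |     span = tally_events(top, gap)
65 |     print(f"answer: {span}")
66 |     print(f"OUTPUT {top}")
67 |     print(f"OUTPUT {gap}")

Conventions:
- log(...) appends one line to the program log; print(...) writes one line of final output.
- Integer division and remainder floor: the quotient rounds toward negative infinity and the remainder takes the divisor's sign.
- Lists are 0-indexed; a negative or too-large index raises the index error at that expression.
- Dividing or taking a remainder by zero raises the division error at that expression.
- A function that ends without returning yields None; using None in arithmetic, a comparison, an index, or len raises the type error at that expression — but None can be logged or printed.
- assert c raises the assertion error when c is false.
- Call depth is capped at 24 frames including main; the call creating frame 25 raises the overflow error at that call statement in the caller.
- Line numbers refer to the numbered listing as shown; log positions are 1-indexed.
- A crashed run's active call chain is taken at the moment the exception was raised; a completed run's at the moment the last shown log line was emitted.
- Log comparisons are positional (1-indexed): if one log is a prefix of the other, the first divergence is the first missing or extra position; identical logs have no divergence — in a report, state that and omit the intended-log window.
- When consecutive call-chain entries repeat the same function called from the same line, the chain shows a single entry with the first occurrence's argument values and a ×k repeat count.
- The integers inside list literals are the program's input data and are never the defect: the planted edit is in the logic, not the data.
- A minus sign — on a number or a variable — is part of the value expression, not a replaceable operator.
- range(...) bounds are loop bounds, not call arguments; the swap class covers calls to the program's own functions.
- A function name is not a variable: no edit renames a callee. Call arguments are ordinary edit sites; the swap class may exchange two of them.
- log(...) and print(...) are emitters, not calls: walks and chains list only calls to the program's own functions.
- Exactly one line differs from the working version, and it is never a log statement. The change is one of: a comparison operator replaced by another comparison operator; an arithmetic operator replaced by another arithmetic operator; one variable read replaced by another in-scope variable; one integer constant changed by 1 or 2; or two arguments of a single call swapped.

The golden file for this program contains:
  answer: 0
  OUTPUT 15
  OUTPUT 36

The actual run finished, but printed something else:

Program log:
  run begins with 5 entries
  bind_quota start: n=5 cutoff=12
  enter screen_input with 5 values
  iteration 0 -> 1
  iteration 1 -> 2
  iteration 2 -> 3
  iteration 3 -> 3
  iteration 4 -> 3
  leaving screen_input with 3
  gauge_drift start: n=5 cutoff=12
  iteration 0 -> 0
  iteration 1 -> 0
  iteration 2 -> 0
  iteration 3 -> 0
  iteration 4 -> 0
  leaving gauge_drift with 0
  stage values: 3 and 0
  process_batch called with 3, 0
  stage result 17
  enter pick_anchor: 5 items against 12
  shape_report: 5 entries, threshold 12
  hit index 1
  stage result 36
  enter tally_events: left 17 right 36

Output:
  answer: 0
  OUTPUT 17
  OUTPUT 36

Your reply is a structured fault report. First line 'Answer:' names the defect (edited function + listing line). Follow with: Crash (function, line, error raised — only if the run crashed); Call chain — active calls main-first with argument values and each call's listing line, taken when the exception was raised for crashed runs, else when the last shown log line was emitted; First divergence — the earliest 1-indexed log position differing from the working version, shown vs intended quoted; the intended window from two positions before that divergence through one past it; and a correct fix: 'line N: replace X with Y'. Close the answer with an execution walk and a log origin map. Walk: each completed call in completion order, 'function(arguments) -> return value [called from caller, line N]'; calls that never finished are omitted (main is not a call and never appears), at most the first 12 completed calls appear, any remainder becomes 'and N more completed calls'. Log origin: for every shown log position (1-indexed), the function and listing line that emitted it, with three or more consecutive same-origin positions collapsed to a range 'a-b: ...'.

Answer: the defect is in process_batch at line 25.
Key observation: The log first diverges at position 19: the faulty run prints 'stage result 17' where the working version prints 'stage result 15'.
Call chain: main -> tally_events(17, 36) (called at line 64).
First divergence: position 19; shown 'stage result 17' vs intended 'stage result 15'.
Intended log window:
  17: stage values: 3 and 0
  18: process_batch called with 3, 0
  19: stage result 15
  20: enter pick_anchor: 5 items against 12
Execution walk:
  screen_input([8, 12, 4, 3, 5]) -> 3  [called from bind_quota, line 32]
  gauge_drift([8, 12, 4, 3, 5], 12) -> 0  [called from bind_quota, line 33]
  process_batch(3, 0) -> 17  [called from bind_quota, line 35]
  bind_quota([8, 12, 4, 3, 5], 12) -> 17  [called from main, line 60]
  shape_report([8, 12, 4, 3, 5], 12) -> 1  [called from pick_anchor, line 45]
  pick_anchor([8, 12, 4, 3, 5], 12) -> 36  [called from main, line 62]
  tally_events(17, 36) -> 0  [called from main, line 64]
Origin of each log line:
  1: from main, line 59
  2: from bind_quota, line 31
  3: from screen_input, line 2
  4-8: from screen_input, line 7
  9: from screen_input, line 8
  10: from gauge_drift, line 12
  11-15: from gauge_drift, line 17
  16: from gauge_drift, line 18
  17: from bind_quota, line 34
  18: from process_batch, line 22
  19: from main, line 61
  20: from pick_anchor, line 44
  21: from shape_report, line 38
  22: from pick_anchor, line 46
  23: from main, line 63
  24: from tally_events, line 51
A correct fix: line 25: replace `17` with `15`.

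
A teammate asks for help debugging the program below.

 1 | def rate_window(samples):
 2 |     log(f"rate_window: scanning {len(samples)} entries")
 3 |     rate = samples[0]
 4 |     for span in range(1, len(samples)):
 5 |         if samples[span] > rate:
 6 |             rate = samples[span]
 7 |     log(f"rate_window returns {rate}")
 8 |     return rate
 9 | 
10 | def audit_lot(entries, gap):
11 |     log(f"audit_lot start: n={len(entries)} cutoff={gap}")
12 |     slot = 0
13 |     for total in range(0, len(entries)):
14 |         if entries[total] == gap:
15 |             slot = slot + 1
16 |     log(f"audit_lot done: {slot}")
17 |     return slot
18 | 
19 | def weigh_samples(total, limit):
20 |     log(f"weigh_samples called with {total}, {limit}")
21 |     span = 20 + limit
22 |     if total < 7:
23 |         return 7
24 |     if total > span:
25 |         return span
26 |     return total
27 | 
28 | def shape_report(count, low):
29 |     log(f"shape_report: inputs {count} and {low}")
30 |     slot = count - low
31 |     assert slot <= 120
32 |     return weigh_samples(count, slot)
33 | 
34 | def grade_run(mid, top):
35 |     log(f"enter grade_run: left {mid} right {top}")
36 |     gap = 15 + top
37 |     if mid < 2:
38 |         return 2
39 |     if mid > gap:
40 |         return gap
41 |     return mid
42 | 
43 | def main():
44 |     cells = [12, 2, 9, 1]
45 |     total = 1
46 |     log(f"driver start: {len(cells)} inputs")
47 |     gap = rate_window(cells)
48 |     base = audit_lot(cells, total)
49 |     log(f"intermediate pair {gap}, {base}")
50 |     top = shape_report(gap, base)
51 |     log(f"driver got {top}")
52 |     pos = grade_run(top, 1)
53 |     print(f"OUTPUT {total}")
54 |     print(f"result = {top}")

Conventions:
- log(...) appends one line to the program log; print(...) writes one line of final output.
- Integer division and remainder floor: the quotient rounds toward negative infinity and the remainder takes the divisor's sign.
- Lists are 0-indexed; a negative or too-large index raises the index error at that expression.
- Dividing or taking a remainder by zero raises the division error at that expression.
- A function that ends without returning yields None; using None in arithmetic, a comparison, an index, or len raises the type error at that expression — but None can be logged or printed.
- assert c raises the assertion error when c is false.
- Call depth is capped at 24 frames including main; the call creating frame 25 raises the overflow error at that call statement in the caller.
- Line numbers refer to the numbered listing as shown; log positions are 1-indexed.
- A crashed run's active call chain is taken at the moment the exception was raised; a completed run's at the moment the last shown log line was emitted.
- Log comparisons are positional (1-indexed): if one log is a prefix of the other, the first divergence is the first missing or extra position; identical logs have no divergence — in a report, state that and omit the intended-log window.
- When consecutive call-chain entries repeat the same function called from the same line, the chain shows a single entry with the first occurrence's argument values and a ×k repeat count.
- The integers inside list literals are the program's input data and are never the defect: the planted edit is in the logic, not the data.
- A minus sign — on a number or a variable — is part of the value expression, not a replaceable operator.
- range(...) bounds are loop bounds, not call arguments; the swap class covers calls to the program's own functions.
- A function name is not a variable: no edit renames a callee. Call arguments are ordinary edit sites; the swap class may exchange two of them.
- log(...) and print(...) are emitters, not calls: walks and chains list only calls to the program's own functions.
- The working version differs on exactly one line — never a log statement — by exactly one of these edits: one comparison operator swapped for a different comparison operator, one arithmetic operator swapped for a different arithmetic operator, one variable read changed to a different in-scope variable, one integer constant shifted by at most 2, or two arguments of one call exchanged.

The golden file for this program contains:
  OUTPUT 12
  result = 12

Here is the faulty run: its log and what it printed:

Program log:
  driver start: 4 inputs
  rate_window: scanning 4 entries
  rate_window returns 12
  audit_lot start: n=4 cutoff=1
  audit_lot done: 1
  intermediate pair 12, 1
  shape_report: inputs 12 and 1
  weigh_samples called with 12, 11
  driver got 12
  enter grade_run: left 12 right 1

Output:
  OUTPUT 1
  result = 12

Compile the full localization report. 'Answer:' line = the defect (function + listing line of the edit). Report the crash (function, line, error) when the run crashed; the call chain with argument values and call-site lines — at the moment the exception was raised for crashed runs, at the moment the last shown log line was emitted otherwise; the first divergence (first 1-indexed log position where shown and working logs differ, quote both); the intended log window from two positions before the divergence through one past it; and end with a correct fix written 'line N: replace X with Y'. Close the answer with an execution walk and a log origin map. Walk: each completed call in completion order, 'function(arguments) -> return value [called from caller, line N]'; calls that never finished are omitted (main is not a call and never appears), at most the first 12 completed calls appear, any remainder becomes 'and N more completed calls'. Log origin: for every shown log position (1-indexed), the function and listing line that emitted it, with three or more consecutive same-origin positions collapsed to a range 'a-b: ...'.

Answer: the defect is in main at line 53.
Key fact: Log streams are identical — the defect surfaces only in the printed output.
Call chain: main -> grade_run(12, 1) (called at line 52).
First divergence: there is none — every log position agrees.
Execution walk:
  rate_window([12, 2, 9, 1]) -> 12  [called from main, line 47]
  audit_lot([12, 2, 9, 1], 1) -> 1  [called from main, line 48]
  weigh_samples(12, 11) -> 12  [called from shape_report, line 32]
  shape_report(12, 1) -> 12  [called from main, line 50]
  grade_run(12, 1) -> 12  [called from main, line 52]
Log origins:
  1: from main, line 46
  2: from rate_window, line 2
  3: from rate_window, line 7
  4: from audit_lot, line 11
  5: from audit_lot, line 16
  6: from main, line 49
  7: from shape_report, line 29
  8: from weigh_samples, line 20
  9: from main, line 51
  10: from grade_run, line 35
A correct fix: line 53: replace `total` with `pos`.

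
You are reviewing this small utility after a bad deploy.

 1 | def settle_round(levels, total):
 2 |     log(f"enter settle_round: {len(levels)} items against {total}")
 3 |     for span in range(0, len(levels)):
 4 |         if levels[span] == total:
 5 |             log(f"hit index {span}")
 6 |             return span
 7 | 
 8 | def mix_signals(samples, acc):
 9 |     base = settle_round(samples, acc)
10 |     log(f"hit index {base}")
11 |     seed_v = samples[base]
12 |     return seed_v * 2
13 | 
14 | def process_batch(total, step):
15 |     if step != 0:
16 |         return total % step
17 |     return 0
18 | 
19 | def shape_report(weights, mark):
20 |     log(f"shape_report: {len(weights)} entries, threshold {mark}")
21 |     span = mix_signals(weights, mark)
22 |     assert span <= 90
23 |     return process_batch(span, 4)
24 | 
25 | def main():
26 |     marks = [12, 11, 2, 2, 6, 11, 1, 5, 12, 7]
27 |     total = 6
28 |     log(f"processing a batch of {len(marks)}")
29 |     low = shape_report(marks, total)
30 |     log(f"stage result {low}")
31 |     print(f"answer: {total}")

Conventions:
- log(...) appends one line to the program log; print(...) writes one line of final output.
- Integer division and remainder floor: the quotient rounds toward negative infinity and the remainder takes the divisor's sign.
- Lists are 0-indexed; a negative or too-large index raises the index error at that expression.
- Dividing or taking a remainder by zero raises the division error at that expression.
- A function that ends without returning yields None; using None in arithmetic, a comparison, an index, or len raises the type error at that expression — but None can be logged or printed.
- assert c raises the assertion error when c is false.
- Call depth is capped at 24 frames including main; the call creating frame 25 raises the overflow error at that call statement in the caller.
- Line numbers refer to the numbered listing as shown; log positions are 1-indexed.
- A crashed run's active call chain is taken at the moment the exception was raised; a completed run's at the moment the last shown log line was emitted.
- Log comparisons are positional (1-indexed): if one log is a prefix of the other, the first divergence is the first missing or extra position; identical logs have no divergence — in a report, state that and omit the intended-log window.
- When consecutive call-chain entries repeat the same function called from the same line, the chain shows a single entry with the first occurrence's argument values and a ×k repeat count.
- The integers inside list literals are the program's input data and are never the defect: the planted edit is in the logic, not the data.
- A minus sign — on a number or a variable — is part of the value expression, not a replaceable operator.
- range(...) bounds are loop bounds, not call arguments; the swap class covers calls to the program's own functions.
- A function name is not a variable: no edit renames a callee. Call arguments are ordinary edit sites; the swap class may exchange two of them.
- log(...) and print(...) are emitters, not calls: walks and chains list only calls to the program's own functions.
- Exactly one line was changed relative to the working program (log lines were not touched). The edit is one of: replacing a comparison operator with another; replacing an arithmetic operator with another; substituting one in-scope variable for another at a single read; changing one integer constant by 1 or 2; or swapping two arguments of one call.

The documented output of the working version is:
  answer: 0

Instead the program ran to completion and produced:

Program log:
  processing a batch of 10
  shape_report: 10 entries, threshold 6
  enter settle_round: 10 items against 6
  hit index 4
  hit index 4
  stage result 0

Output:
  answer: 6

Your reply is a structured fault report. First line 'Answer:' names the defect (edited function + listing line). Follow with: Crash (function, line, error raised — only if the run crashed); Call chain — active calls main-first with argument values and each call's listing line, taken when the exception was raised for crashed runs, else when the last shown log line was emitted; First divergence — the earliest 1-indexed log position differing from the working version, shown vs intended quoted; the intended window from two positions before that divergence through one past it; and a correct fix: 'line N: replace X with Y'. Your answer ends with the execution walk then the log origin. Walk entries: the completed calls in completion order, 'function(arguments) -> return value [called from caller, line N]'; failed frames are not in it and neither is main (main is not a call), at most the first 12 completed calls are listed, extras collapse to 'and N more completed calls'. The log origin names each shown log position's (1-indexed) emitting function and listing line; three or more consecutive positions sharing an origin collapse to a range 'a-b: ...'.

Answer: the defect is in main at line 31.
The tell: Log streams are identical — the defect surfaces only in the printed output.
Call chain: main.
First divergence: there is none — every log position agrees.
Execution walk:
  settle_round([12, 11, 2, 2, 6, 11, 1, 5, 12, 7], 6) -> 4  [called from mix_signals, line 9]
  mix_signals([12, 11, 2, 2, 6, 11, 1, 5, 12, 7], 6) -> 12  [called from shape_report, line 21]
  process_batch(12, 4) -> 0  [called from shape_report, line 23]
  shape_report([12, 11, 2, 2, 6, 11, 1, 5, 12, 7], 6) -> 0  [called from main, line 29]
Origin of each log line:
  1 — main, line 28
  2 — shape_report, line 20
  3 — settle_round, line 2
  4 — settle_round, line 5
  5 — mix_signals, line 10
  6 — main, line 30
A correct fix: line 31: replace `total` with `low`.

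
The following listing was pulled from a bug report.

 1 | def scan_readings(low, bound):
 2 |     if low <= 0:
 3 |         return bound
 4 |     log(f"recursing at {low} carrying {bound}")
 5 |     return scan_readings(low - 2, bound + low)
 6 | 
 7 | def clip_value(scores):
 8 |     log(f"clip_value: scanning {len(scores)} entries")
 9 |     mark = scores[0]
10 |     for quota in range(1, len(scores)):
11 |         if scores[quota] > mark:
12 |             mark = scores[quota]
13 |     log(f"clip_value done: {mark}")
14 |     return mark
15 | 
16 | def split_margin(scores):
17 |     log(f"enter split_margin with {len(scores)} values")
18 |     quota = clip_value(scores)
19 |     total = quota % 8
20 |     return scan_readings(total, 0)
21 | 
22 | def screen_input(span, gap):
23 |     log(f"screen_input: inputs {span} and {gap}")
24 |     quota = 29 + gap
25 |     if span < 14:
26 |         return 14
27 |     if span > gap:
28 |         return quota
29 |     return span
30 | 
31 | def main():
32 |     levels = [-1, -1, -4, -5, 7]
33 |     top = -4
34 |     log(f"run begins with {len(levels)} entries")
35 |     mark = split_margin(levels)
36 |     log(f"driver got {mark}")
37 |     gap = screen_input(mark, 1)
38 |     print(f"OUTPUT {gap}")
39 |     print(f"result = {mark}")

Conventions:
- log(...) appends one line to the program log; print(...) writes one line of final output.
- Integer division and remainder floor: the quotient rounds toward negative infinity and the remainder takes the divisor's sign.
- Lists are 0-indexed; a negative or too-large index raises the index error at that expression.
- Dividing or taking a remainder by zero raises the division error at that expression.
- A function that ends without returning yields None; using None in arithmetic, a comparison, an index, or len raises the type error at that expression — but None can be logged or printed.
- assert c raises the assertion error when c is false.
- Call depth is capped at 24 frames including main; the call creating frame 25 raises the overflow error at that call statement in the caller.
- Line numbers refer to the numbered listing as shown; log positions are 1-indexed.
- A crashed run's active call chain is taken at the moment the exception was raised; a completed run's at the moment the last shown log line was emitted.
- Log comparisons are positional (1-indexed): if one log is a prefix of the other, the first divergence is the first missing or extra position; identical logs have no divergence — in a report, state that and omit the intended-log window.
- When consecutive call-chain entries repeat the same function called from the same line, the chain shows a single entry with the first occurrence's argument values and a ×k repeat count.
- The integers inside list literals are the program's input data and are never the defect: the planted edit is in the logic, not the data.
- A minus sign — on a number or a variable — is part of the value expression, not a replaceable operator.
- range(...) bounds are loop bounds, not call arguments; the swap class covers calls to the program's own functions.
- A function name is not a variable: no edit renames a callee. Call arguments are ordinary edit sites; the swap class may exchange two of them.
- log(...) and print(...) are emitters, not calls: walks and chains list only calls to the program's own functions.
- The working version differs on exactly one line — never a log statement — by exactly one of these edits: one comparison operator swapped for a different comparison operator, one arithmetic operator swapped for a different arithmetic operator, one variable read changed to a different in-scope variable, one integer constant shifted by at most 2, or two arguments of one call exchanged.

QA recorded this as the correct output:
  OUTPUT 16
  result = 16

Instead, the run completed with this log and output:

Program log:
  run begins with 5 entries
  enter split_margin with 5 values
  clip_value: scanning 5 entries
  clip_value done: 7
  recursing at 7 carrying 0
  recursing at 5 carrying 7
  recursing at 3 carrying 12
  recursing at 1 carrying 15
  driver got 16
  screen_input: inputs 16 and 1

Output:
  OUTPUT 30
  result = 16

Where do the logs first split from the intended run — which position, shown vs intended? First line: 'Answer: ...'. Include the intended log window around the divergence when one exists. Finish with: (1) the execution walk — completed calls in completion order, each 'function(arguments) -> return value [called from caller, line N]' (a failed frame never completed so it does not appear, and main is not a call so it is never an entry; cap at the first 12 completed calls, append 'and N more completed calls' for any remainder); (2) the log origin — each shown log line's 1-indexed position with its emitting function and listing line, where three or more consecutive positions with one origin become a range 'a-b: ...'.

Answer: none — the logs agree in full.
Execution walk:
  clip_value([-1, -1, -4, -5, 7]) -> 7  [called from split_margin, line 18]
  scan_readings(-1, 16) -> 16  [called from scan_readings, line 5]
  scan_readings(1, 15) -> 16  [called from scan_readings, line 5]
  scan_readings(3, 12) -> 16  [called from scan_readings, line 5]
  scan_readings(5, 7) -> 16  [called from scan_readings, line 5]
  scan_readings(7, 0) -> 16  [called from split_margin, line 20]
  split_margin([-1, -1, -4, -5, 7]) -> 16  [called from main, line 35]
  screen_input(16, 1) -> 30  [called from main, line 37]
Log origin:
  1: emitted by main (line 34)
  2: emitted by split_margin (line 17)
  3: emitted by clip_value (line 8)
  4: emitted by clip_value (line 13)
  5-8: emitted by scan_readings (line 4)
  9: emitted by main (line 36)
  10: emitted by screen_input (line 23)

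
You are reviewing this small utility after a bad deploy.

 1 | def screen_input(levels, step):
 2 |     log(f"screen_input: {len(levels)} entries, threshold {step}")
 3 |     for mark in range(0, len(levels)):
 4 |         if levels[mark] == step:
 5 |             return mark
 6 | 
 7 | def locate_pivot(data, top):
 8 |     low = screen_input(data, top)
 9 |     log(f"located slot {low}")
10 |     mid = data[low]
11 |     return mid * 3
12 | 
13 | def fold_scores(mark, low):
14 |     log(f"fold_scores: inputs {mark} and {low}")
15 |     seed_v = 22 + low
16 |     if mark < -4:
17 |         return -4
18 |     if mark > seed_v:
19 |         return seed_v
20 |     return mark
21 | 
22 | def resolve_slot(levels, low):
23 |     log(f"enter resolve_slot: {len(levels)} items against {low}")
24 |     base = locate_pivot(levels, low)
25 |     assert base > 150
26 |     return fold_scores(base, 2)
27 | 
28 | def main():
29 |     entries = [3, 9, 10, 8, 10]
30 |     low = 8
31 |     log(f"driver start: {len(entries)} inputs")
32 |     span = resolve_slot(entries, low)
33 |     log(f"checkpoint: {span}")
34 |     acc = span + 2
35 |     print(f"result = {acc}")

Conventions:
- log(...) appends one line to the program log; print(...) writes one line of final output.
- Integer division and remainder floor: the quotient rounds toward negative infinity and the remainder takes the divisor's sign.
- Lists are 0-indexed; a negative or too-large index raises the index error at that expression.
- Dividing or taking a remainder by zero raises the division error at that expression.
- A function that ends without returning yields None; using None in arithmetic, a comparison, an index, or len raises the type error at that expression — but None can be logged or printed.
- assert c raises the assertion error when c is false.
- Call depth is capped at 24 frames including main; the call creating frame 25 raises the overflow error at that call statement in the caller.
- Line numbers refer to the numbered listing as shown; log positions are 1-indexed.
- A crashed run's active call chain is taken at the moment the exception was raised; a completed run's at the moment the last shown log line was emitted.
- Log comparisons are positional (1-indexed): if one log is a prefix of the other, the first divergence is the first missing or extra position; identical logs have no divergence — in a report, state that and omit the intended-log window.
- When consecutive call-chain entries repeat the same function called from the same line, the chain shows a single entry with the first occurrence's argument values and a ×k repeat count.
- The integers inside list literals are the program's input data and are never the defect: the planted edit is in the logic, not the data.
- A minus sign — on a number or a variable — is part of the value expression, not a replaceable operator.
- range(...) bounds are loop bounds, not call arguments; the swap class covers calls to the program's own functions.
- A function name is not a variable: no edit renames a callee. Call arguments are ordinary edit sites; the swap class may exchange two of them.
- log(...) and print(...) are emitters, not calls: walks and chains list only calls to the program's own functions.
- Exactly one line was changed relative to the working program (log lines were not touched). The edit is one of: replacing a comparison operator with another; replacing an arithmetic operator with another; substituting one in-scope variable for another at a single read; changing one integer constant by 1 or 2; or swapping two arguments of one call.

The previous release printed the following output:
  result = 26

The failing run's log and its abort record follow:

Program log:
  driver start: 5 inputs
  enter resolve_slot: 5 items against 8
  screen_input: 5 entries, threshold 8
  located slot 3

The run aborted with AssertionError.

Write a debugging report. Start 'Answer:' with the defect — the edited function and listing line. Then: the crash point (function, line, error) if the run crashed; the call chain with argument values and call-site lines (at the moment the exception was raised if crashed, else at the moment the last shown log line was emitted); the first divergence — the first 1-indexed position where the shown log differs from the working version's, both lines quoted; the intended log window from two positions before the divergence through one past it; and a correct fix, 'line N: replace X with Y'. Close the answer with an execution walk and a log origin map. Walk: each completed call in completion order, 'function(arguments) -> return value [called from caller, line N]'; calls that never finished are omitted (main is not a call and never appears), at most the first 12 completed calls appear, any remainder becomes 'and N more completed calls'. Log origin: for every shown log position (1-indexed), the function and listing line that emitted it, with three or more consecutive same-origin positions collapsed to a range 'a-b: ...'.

Answer: the defect is in resolve_slot at line 25.
Key observation: The shown log is a 4-line prefix of the intended one, whose next entry is 'fold_scores: inputs 24 and 2'.
Crash: resolve_slot, line 25, AssertionError.
Call chain: main -> resolve_slot([3, 9, 10, 8, 10], 8) (called at line 32).
First divergence: position 5 (shown log ended at 4 lines; the working version continues: 'fold_scores: inputs 24 and 2').
Intended log window:
  3: screen_input: 5 entries, threshold 8
  4: located slot 3
  5: fold_scores: inputs 24 and 2
  6: checkpoint: 24
Execution walk:
  screen_input([3, 9, 10, 8, 10], 8) -> 3  [called from locate_pivot, line 8]
  locate_pivot([3, 9, 10, 8, 10], 8) -> 24  [called from resolve_slot, line 24]
Log origins:
  1 — main, line 31
  2 — resolve_slot, line 23
  3 — screen_input, line 2
  4 — locate_pivot, line 9
A correct fix: line 25: replace `>` with `<=`.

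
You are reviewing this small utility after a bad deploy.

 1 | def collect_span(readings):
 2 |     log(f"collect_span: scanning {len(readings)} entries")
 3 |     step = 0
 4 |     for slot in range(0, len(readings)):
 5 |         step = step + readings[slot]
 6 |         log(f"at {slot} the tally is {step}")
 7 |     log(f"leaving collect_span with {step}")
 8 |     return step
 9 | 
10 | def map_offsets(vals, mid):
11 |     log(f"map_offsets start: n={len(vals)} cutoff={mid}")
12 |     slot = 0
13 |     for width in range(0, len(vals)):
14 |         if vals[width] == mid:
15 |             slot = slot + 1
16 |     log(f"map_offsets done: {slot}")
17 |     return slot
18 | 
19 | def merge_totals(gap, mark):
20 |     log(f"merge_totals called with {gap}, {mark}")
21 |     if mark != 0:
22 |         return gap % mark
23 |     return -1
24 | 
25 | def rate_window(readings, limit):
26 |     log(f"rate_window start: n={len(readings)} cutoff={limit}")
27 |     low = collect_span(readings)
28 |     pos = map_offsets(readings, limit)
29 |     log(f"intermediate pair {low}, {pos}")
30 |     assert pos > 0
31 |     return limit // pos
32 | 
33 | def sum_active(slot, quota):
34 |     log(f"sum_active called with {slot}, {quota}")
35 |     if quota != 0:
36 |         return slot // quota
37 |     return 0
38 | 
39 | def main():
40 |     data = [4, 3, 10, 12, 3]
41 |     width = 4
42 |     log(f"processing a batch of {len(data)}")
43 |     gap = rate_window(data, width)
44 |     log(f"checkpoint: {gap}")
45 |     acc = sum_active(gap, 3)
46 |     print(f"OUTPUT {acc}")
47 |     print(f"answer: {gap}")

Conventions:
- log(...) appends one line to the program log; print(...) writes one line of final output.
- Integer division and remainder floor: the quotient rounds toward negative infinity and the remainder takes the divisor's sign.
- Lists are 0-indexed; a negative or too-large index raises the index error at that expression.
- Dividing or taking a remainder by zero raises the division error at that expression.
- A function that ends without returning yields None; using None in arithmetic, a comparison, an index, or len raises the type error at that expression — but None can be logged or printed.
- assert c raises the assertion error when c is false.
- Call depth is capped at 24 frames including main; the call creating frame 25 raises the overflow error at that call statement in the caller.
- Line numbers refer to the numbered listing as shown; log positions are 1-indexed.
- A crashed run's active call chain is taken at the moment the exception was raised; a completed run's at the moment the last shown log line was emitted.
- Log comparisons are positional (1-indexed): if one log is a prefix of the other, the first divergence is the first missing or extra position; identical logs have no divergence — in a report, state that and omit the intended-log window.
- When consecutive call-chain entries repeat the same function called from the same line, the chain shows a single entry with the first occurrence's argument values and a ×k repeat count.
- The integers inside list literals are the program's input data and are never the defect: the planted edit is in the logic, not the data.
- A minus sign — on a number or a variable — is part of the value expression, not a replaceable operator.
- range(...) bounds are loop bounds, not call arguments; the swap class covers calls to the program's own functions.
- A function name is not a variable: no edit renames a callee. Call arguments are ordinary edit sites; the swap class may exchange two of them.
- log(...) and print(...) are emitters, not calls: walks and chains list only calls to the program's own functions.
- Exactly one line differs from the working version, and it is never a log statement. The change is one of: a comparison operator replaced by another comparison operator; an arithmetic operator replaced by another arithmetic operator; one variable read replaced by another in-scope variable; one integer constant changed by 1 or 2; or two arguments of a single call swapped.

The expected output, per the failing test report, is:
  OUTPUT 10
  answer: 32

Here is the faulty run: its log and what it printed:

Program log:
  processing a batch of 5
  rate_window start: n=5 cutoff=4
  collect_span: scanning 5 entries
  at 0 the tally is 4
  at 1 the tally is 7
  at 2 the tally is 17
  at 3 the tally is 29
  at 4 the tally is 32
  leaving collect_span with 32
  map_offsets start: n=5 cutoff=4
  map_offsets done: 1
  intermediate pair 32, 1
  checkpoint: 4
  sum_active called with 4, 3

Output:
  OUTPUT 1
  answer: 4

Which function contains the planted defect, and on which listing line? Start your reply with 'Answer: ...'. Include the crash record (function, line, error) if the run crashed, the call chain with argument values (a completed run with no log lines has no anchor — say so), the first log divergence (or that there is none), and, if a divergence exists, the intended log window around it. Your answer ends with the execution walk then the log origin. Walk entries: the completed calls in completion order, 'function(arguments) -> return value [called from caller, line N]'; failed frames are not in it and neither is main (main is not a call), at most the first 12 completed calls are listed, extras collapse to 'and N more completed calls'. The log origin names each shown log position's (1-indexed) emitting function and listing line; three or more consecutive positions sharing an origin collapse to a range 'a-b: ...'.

Answer: the defect is in rate_window at line 31.
Core observation: The log first diverges at position 13: the faulty run prints 'checkpoint: 4' where the working version prints 'checkpoint: 32'.
Call chain: main -> sum_active(4, 3) (called at line 45).
First divergence: at position 13 the run shows 'checkpoint: 4' where the working version logs 'checkpoint: 32'.
Intended log window:
  11: map_offsets done: 1
  12: intermediate pair 32, 1
  13: checkpoint: 32
  14: sum_active called with 32, 3
Execution walk:
  collect_span([4, 3, 10, 12, 3]) -> 32  [called from rate_window, line 27]
  map_offsets([4, 3, 10, 12, 3], 4) -> 1  [called from rate_window, line 28]
  rate_window([4, 3, 10, 12, 3], 4) -> 4  [called from main, line 43]
  sum_active(4, 3) -> 1  [called from main, line 45]
Log origins:
  1: logged in main at line 42
  2: logged in rate_window at line 26
  3: logged in collect_span at line 2
  4-8: logged in collect_span at line 6
  9: logged in collect_span at line 7
  10: logged in map_offsets at line 11
  11: logged in map_offsets at line 16
  12: logged in rate_window at line 29
  13: logged in main at line 44
  14: logged in sum_active at line 34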